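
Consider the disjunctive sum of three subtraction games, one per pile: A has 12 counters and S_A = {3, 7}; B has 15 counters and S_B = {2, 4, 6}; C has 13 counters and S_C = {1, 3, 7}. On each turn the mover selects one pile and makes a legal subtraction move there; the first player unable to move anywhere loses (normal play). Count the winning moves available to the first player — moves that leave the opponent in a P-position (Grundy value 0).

1

Pile A, S = {3, 7}:
n :  0  1  2  3  4  5  6  7  8  9 10 11 12
G :  0  0  0  1  1  1  0  2  2  1  0  0  0
G_A(12) = 0.
Pile B, S = {2, 4, 6}:
G(0) = 0
G(1) = mex{} = 0
G(2) = mex{0} = 1
G(3) = mex{0} = 1
G(4) = mex{1,0} = 2
G(5) = mex{1,0} = 2
G(6) = mex{2,1,0} = 3
G(7) = mex{2,1,0} = 3
G(8) = mex{3,2,1} = 0
G(9) = mex{3,2,1} = 0
G(10) = mex{0,3,2} = 1
G(11) = mex{0,3,2} = 1
G(12) = mex{1,0,3} = 2
G(13) = mex{1,0,3} = 2
G(14) = mex{2,1,0} = 3
G(15) = mex{2,1,0} = 3
G_B(15) = 3.
Pile C, S = {1, 3, 7}:
G(0) = 0
G(1) = mex{0} = 1
G(2) = mex{1} = 0
G(3) = mex{0,0} = 1
G(4) = mex{1,1} = 0
G(5) = mex{0,0} = 1
G(6) = mex{1,1} = 0
G(7) = mex{0,0,0} = 1
G(8) = mex{1,1,1} = 0
G(9) = mex{0,0,0} = 1
G(10) = mex{1,1,1} = 0
G(11) = mex{0,0,0} = 1
G(12) = mex{1,1,1} = 0
G(13) = mex{0,0,0} = 1
G_C(13) = 1.
Combined Grundy value = 0 ⊕ 3 ⊕ 1 = 2.
A winning move leaves total XOR = 0, i.e. changes one component's Grundy value g to g ⊕ X where X is the current total.
Pile A: need g' = 0⊕2 = 2. Options: 12−3→G=1, 12−7→G=1. Hits: 0.
Pile B: need g' = 3⊕2 = 1. Options: 15−2→G=2, 15−4→G=1, 15−6→G=0. Hits: 1.
Pile C: need g' = 1⊕2 = 3. Options: 13−1→G=0, 13−3→G=0, 13−7→G=0. Hits: 0.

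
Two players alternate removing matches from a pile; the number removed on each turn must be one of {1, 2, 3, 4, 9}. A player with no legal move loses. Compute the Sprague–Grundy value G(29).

4

G(0) = 0
G(1) = mex{0} = 1
G(2) = mex{1,0} = 2
G(3) = mex{2,1,0} = 3
G(4) = mex{3,2,1,0} = 4
G(5) = mex{4,3,2,1} = 0
G(6) = mex{0,4,3,2} = 1
G(7) = mex{1,0,4,3} = 2
G(8) = mex{2,1,0,4} = 3
G(9) = mex{3,2,1,0,0} = 4
G(10) = mex{4,3,2,1,1} = 0
G(11) = mex{0,4,3,2,2} = 1
G(12) = mex{1,0,4,3,3} = 2
G(13) = mex{2,1,0,4,4} = 3
G(14) = mex{3,2,1,0,0} = 4
G(15) = mex{4,3,2,1,1} = 0
G(16) = mex{0,4,3,2,2} = 1
G(17) = mex{1,0,4,3,3} = 2
G(18) = mex{2,1,0,4,4} = 3
G(19) = mex{3,2,1,0,0} = 4
G(20) = mex{4,3,2,1,1} = 0
G(21) = mex{0,4,3,2,2} = 1
G(22) = mex{1,0,4,3,3} = 2
G(23) = mex{2,1,0,4,4} = 3
G(24) = mex{3,2,1,0,0} = 4
G(25) = mex{4,3,2,1,1} = 0
G(26) = mex{0,4,3,2,2} = 1
G(27) = mex{1,0,4,3,3} = 2
G(28) = mex{2,1,0,4,4} = 3
G(29) = mex{3,2,1,0,0} = 4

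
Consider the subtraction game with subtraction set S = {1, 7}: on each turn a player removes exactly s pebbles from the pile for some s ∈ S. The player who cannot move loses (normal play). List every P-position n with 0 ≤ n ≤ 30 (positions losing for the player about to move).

G(0) = 0
G(1) = mex{0} = 1
G(2) = mex{1} = 0
G(3) = mex{0} = 1
G(4) = mex{1} = 0
G(5) = mex{0} = 1
G(6) = mex{1} = 0
G(7) = mex{0,0} = 1
G(8) = mex{1,1} = 0
G(9) = mex{0,0} = 1
G(10) = mex{1,1} = 0
G(11) = mex{0,0} = 1
G(12) = mex{1,1} = 0
G(13) = mex{0,0} = 1
G(14) = mex{1,1} = 0
G(15) = mex{0,0} = 1
G(16) = mex{1,1} = 0
G(17) = mex{0,0} = 1
G(18) = mex{1,1} = 0
G(19) = mex{0,0} = 1
G(20) = mex{1,1} = 0
G(21) = mex{0,0} = 1
G(22) = mex{1,1} = 0
G(23) = mex{0,0} = 1
G(24) = mex{1,1} = 0
G(25) = mex{0,0} = 1
G(26) = mex{1,1} = 0
G(27) = mex{0,0} = 1
G(28) = mex{1,1} = 0
G(29) = mex{0,0} = 1
G(30) = mex{1,1} = 0
P-positions are exactly the n with G(n) = 0.

0, 2, 4, 6, 8, 10, 12, 14, 16, 18, 20, 22, 24, 26, 28, 30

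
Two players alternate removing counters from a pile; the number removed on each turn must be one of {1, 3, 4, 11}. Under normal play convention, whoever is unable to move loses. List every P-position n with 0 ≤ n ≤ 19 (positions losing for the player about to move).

0, 2, 7, 9, 14, 16

G(0) = 0
G(1) = mex{0} = 1
G(2) = mex{1} = 0
G(3) = mex{0,0} = 1
G(4) = mex{1,1,0} = 2
G(5) = mex{2,0,1} = 3
G(6) = mex{3,1,0} = 2
G(7) = mex{2,2,1} = 0
G(8) = mex{0,3,2} = 1
G(9) = mex{1,2,3} = 0
G(10) = mex{0,0,2} = 1
G(11) = mex{1,1,0,0} = 2
G(12) = mex{2,0,1,1} = 3
G(13) = mex{3,1,0,0} = 2
G(14) = mex{2,2,1,1} = 0
G(15) = mex{0,3,2,2} = 1
G(16) = mex{1,2,3,3} = 0
G(17) = mex{0,0,2,2} = 1
G(18) = mex{1,1,0,0} = 2
G(19) = mex{2,0,1,1} = 3
P-positions are exactly the n with G(n) = 0.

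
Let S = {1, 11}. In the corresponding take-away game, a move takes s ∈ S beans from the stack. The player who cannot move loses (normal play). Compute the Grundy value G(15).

1

G(0) = 0
G(1) = mex{0} = 1
G(2) = mex{1} = 0
G(3) = mex{0} = 1
G(4) = mex{1} = 0
G(5) = mex{0} = 1
G(6) = mex{1} = 0
G(7) = mex{0} = 1
G(8) = mex{1} = 0
G(9) = mex{0} = 1
G(10) = mex{1} = 0
G(11) = mex{0,0} = 1
G(12) = mex{1,1} = 0
G(13) = mex{0,0} = 1
G(14) = mex{1,1} = 0
G(15) = mex{0,0} = 1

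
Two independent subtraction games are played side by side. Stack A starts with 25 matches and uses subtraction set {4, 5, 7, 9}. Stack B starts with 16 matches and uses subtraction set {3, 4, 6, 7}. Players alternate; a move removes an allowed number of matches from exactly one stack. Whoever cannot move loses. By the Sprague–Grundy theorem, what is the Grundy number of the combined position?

1

Stack A, S = {4, 5, 7, 9}:
G(0) = 0
G(1) = mex{} = 0
G(2) = mex{} = 0
G(3) = mex{} = 0
G(4) = mex{0} = 1
G(5) = mex{0,0} = 1
G(6) = mex{0,0} = 1
G(7) = mex{0,0,0} = 1
G(8) = mex{1,0,0} = 2
G(9) = mex{1,1,0,0} = 2
G(10) = mex{1,1,0,0} = 2
G(11) = mex{1,1,1,0} = 2
G(12) = mex{2,1,1,0} = 3
G(13) = mex{2,2,1,1} = 0
G(14) = mex{2,2,1,1} = 0
G(15) = mex{2,2,2,1} = 0
G(16) = mex{3,2,2,1} = 0
G(17) = mex{0,3,2,2} = 1
G(18) = mex{0,0,2,2} = 1
G(19) = mex{0,0,3,2} = 1
G(20) = mex{0,0,0,2} = 1
G(21) = mex{1,0,0,3} = 2
G(22) = mex{1,1,0,0} = 2
G(23) = mex{1,1,0,0} = 2
G(24) = mex{1,1,1,0} = 2
G(25) = mex{2,1,1,0} = 3
G_A(25) = 3.
Stack B, S = {3, 4, 6, 7}:
n :  0  1  2  3  4  5  6  7  8  9 10 11 12 13 14 15 16
G :  0  0  0  1  1  1  2  2  2  3  0  0  0  1  1  1  2
G_B(16) = 2.
Combined Grundy value = 3 ⊕ 2 = 1.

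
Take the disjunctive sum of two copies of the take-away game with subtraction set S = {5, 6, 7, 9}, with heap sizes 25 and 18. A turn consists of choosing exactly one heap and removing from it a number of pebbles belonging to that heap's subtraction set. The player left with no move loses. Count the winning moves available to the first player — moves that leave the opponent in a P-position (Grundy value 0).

5

All heaps use S = {5, 6, 7, 9}:
n :  0  1  2  3  4  5  6  7  8  9 10 11 12 13 14 15 16 17 18 19 20 21 22 23 24 25
G :  0  0  0  0  0  1  1  1  1  1  2  2  2  2  0  0  0  0  0  1  1  1  1  1  2  2
Heap A: G(25) = 2.
Heap B: G(18) = 0.
Combined Grundy value = 2 ⊕ 0 = 2.
A winning move leaves total XOR = 0, i.e. changes one component's Grundy value g to g ⊕ X where X is the current total.
Heap A: need g' = 2⊕2 = 0. Options: 25−5→G=1, 25−6→G=1, 25−7→G=0, 25−9→G=0. Hits: 2.
Heap B: need g' = 0⊕2 = 2. Options: 18−5→G=2, 18−6→G=2, 18−7→G=2, 18−9→G=1. Hits: 3.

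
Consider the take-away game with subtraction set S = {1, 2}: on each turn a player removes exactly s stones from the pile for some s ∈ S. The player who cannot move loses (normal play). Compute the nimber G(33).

0

n :  0  1  2  3  4  5  6  7  8  9 10 11 12 13 14 15 16 17 18 19 20 21 22 23 24 25 26 27 28 29 30 31 32 33
G :  0  1  2  0  1  2  0  1  2  0  1  2  0  1  2  0  1  2  0  1  2  0  1  2  0  1  2  0  1  2  0  1  2  0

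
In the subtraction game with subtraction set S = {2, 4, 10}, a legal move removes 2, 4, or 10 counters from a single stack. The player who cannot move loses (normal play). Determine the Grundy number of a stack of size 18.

n :  0  1  2  3  4  5  6  7  8  9 10 11 12 13 14 15 16 17 18
G :  0  0  1  1  2  2  0  0  1  1  2  2  0  0  1  1  2  2  0

0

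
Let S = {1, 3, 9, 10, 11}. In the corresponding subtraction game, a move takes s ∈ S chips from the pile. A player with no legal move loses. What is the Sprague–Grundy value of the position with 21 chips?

G(0) = 0
G(1) = mex{0} = 1
G(2) = mex{1} = 0
G(3) = mex{0,0} = 1
G(4) = mex{1,1} = 0
G(5) = mex{0,0} = 1
G(6) = mex{1,1} = 0
G(7) = mex{0,0} = 1
G(8) = mex{1,1} = 0
G(9) = mex{0,0,0} = 1
G(10) = mex{1,1,1,0} = 2
G(11) = mex{2,0,0,1,0} = 3
G(12) = mex{3,1,1,0,1} = 2
G(13) = mex{2,2,0,1,0} = 3
G(14) = mex{3,3,1,0,1} = 2
G(15) = mex{2,2,0,1,0} = 3
G(16) = mex{3,3,1,0,1} = 2
G(17) = mex{2,2,0,1,0} = 3
G(18) = mex{3,3,1,0,1} = 2
G(19) = mex{2,2,2,1,0} = 3
G(20) = mex{3,3,3,2,1} = 0
G(21) = mex{0,2,2,3,2} = 1

1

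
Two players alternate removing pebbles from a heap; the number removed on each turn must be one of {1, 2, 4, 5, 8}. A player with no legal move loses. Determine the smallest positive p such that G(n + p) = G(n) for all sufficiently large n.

3

n :  0  1  2  3  4  5  6  7  8  9 10 11 12 13 14
G :  0  1  2  0  1  2  0  1  2  0  1  2  0  1  2
G(n+3) = G(n) holds for n = 0,…,7 (a full window of length max(S) = 8), so the sequence is purely periodic with period 3.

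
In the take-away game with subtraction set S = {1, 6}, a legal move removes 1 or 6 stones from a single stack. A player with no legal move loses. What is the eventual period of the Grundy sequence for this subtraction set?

G(0) = 0
G(1) = mex{0} = 1
G(2) = mex{1} = 0
G(3) = mex{0} = 1
G(4) = mex{1} = 0
G(5) = mex{0} = 1
G(6) = mex{1,0} = 2
G(7) = mex{2,1} = 0
G(8) = mex{0,0} = 1
G(9) = mex{1,1} = 0
G(10) = mex{0,0} = 1
G(11) = mex{1,1} = 0
G(12) = mex{0,2} = 1
G(13) = mex{1,0} = 2
G(14) = mex{2,1} = 0
G(15) = mex{0,0} = 1
G(n+7) = G(n) holds for n = 0,…,5 (a full window of length max(S) = 6), so the sequence is purely periodic with period 7.

7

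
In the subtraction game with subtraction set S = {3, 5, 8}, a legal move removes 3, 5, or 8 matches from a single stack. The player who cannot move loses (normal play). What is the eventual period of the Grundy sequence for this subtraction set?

n :  0  1  2  3  4  5  6  7  8  9 10 11 12 13 14 15 16 17 18 19 20 21 22 23
G :  0  0  0  1  1  1  2  2  2  3  3  0  0  0  1  1  1  2  2  2  3  3  0  0
G(n+11) = G(n) holds for n = 0,…,7 (a full window of length max(S) = 8), so the sequence is purely periodic with period 11.

11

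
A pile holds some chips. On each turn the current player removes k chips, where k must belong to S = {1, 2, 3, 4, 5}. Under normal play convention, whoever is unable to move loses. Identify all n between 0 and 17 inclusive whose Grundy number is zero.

0, 6, 12

G(0) = 0
G(1) = mex{0} = 1
G(2) = mex{1,0} = 2
G(3) = mex{2,1,0} = 3
G(4) = mex{3,2,1,0} = 4
G(5) = mex{4,3,2,1,0} = 5
G(6) = mex{5,4,3,2,1} = 0
G(7) = mex{0,5,4,3,2} = 1
G(8) = mex{1,0,5,4,3} = 2
G(9) = mex{2,1,0,5,4} = 3
G(10) = mex{3,2,1,0,5} = 4
G(11) = mex{4,3,2,1,0} = 5
G(12) = mex{5,4,3,2,1} = 0
G(13) = mex{0,5,4,3,2} = 1
G(14) = mex{1,0,5,4,3} = 2
G(15) = mex{2,1,0,5,4} = 3
G(16) = mex{3,2,1,0,5} = 4
G(17) = mex{4,3,2,1,0} = 5
P-positions are exactly the n with G(n) = 0.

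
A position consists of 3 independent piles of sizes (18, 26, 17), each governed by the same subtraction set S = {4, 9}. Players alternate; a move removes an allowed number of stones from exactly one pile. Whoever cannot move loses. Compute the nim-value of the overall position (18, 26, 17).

0

All piles use S = {4, 9}:
G(0) = 0
G(1) = mex{} = 0
G(2) = mex{} = 0
G(3) = mex{} = 0
G(4) = mex{0} = 1
G(5) = mex{0} = 1
G(6) = mex{0} = 1
G(7) = mex{0} = 1
G(8) = mex{1} = 0
G(9) = mex{1,0} = 2
G(10) = mex{1,0} = 2
G(11) = mex{1,0} = 2
G(12) = mex{0,0} = 1
G(13) = mex{2,1} = 0
G(14) = mex{2,1} = 0
G(15) = mex{2,1} = 0
G(16) = mex{1,1} = 0
G(17) = mex{0,0} = 1
G(18) = mex{0,2} = 1
G(19) = mex{0,2} = 1
G(20) = mex{0,2} = 1
G(21) = mex{1,1} = 0
G(22) = mex{1,0} = 2
G(23) = mex{1,0} = 2
G(24) = mex{1,0} = 2
G(25) = mex{0,0} = 1
G(26) = mex{2,1} = 0
Pile A: G(18) = 1.
Pile B: G(26) = 0.
Pile C: G(17) = 1.
Combined Grundy value = 1 ⊕ 0 ⊕ 1 = 0.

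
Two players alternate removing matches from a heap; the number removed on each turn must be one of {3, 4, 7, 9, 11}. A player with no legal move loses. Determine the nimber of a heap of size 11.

G(0) = 0
G(1) = mex{} = 0
G(2) = mex{} = 0
G(3) = mex{0} = 1
G(4) = mex{0,0} = 1
G(5) = mex{0,0} = 1
G(6) = mex{1,0} = 2
G(7) = mex{1,1,0} = 2
G(8) = mex{1,1,0} = 2
G(9) = mex{2,1,0,0} = 3
G(10) = mex{2,2,1,0} = 3
G(11) = mex{2,2,1,0,0} = 3

3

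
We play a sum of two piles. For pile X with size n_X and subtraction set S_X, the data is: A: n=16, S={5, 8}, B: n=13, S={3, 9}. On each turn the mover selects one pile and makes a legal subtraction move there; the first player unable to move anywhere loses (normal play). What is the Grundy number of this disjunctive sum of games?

0

Pile A, S = {5, 8}:
n :  0  1  2  3  4  5  6  7  8  9 10 11 12 13 14 15 16
G :  0  0  0  0  0  1  1  1  1  1  2  2  2  0  0  0  0
G_A(16) = 0.
Pile B, S = {3, 9}:
n :  0  1  2  3  4  5  6  7  8  9 10 11 12 13
G :  0  0  0  1  1  1  0  0  0  1  1  1  0  0
G_B(13) = 0.
Combined Grundy value = 0 ⊕ 0 = 0.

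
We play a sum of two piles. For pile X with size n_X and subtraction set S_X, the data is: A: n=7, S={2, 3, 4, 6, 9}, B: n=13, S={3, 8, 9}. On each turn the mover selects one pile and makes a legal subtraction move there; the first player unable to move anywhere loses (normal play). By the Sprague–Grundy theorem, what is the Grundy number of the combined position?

Pile A, S = {2, 3, 4, 6, 9}:
G(0) = 0
G(1) = mex{} = 0
G(2) = mex{0} = 1
G(3) = mex{0,0} = 1
G(4) = mex{1,0,0} = 2
G(5) = mex{1,1,0} = 2
G(6) = mex{2,1,1,0} = 3
G(7) = mex{2,2,1,0} = 3
G_A(7) = 3.
Pile B, S = {3, 8, 9}:
G(0) = 0
G(1) = mex{} = 0
G(2) = mex{} = 0
G(3) = mex{0} = 1
G(4) = mex{0} = 1
G(5) = mex{0} = 1
G(6) = mex{1} = 0
G(7) = mex{1} = 0
G(8) = mex{1,0} = 2
G(9) = mex{0,0,0} = 1
G(10) = mex{0,0,0} = 1
G(11) = mex{2,1,0} = 3
G(12) = mex{1,1,1} = 0
G(13) = mex{1,1,1} = 0
G_B(13) = 0.
Combined Grundy value = 3 ⊕ 0 = 3.

3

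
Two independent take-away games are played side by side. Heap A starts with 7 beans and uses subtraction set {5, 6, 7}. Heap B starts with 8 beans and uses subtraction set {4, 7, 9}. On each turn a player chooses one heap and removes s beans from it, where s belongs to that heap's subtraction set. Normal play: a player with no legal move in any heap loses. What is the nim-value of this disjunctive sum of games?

Heap A, S = {5, 6, 7}:
G(0) = 0
G(1) = mex{} = 0
G(2) = mex{} = 0
G(3) = mex{} = 0
G(4) = mex{} = 0
G(5) = mex{0} = 1
G(6) = mex{0,0} = 1
G(7) = mex{0,0,0} = 1
G_A(7) = 1.
Heap B, S = {4, 7, 9}:
G(0) = 0
G(1) = mex{} = 0
G(2) = mex{} = 0
G(3) = mex{} = 0
G(4) = mex{0} = 1
G(5) = mex{0} = 1
G(6) = mex{0} = 1
G(7) = mex{0,0} = 1
G(8) = mex{1,0} = 2
G_B(8) = 2.
Combined Grundy value = 1 ⊕ 2 = 3.

3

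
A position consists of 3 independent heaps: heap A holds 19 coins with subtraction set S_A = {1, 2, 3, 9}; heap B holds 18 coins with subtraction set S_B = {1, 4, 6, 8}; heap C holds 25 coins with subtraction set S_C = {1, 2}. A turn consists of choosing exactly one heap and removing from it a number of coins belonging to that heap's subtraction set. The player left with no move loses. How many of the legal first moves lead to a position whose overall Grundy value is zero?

2

Heap A, S = {1, 2, 3, 9}:
n :  0  1  2  3  4  5  6  7  8  9 10 11 12 13 14 15 16 17 18 19
G :  0  1  2  3  0  1  2  3  0  1  2  3  0  1  2  3  0  1  2  3
G_A(19) = 3.
Heap B, S = {1, 4, 6, 8}:
n :  0  1  2  3  4  5  6  7  8  9 10 11 12 13 14 15 16 17 18
G :  0  1  0  1  2  0  1  0  1  2  3  2  0  1  0  1  2  0  1
G_B(18) = 1.
Heap C, S = {1, 2}:
G(0) = 0
G(1) = mex{0} = 1
G(2) = mex{1,0} = 2
G(3) = mex{2,1} = 0
G(4) = mex{0,2} = 1
G(5) = mex{1,0} = 2
G(6) = mex{2,1} = 0
G(7) = mex{0,2} = 1
G(8) = mex{1,0} = 2
G(9) = mex{2,1} = 0
G(10) = mex{0,2} = 1
G(11) = mex{1,0} = 2
G(12) = mex{2,1} = 0
G(13) = mex{0,2} = 1
G(14) = mex{1,0} = 2
G(15) = mex{2,1} = 0
G(16) = mex{0,2} = 1
G(17) = mex{1,0} = 2
G(18) = mex{2,1} = 0
G(19) = mex{0,2} = 1
G(20) = mex{1,0} = 2
G(21) = mex{2,1} = 0
G(22) = mex{0,2} = 1
G(23) = mex{1,0} = 2
G(24) = mex{2,1} = 0
G(25) = mex{0,2} = 1
G_C(25) = 1.
Combined Grundy value = 3 ⊕ 1 ⊕ 1 = 3.
A winning move leaves total XOR = 0, i.e. changes one component's Grundy value g to g ⊕ X where X is the current total.
Heap A: need g' = 3⊕3 = 0. Options: 19−1→G=2, 19−2→G=1, 19−3→G=0, 19−9→G=2. Hits: 1.
Heap B: need g' = 1⊕3 = 2. Options: 18−1→G=0, 18−4→G=0, 18−6→G=0, 18−8→G=3. Hits: 0.
Heap C: need g' = 1⊕3 = 2. Options: 25−1→G=0, 25−2→G=2. Hits: 1.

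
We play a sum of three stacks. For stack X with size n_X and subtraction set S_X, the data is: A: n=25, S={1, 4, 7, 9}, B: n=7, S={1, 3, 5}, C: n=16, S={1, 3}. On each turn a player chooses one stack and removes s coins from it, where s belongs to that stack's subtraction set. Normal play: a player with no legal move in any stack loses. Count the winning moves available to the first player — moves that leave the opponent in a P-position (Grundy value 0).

Stack A, S = {1, 4, 7, 9}:
G(0) = 0
G(1) = mex{0} = 1
G(2) = mex{1} = 0
G(3) = mex{0} = 1
G(4) = mex{1,0} = 2
G(5) = mex{2,1} = 0
G(6) = mex{0,0} = 1
G(7) = mex{1,1,0} = 2
G(8) = mex{2,2,1} = 0
G(9) = mex{0,0,0,0} = 1
G(10) = mex{1,1,1,1} = 0
G(11) = mex{0,2,2,0} = 1
G(12) = mex{1,0,0,1} = 2
G(13) = mex{2,1,1,2} = 0
G(14) = mex{0,0,2,0} = 1
G(15) = mex{1,1,0,1} = 2
G(16) = mex{2,2,1,2} = 0
G(17) = mex{0,0,0,0} = 1
G(18) = mex{1,1,1,1} = 0
G(19) = mex{0,2,2,0} = 1
G(20) = mex{1,0,0,1} = 2
G(21) = mex{2,1,1,2} = 0
G(22) = mex{0,0,2,0} = 1
G(23) = mex{1,1,0,1} = 2
G(24) = mex{2,2,1,2} = 0
G(25) = mex{0,0,0,0} = 1
G_A(25) = 1.
Stack B, S = {1, 3, 5}:
G(0) = 0
G(1) = mex{0} = 1
G(2) = mex{1} = 0
G(3) = mex{0,0} = 1
G(4) = mex{1,1} = 0
G(5) = mex{0,0,0} = 1
G(6) = mex{1,1,1} = 0
G(7) = mex{0,0,0} = 1
G_B(7) = 1.
Stack C, S = {1, 3}:
G(0) = 0
G(1) = mex{0} = 1
G(2) = mex{1} = 0
G(3) = mex{0,0} = 1
G(4) = mex{1,1} = 0
G(5) = mex{0,0} = 1
G(6) = mex{1,1} = 0
G(7) = mex{0,0} = 1
G(8) = mex{1,1} = 0
G(9) = mex{0,0} = 1
G(10) = mex{1,1} = 0
G(11) = mex{0,0} = 1
G(12) = mex{1,1} = 0
G(13) = mex{0,0} = 1
G(14) = mex{1,1} = 0
G(15) = mex{0,0} = 1
G(16) = mex{1,1} = 0
G_C(16) = 0.
Combined Grundy value = 1 ⊕ 1 ⊕ 0 = 0.
A winning move leaves total XOR = 0, i.e. changes one component's Grundy value g to g ⊕ X where X is the current total.
Stack A: target g' = 1⊕0 = 1, but every legal move changes the Grundy value (mex property), so 0 moves.
Stack B: target g' = 1⊕0 = 1, but every legal move changes the Grundy value (mex property), so 0 moves.
Stack C: target g' = 0⊕0 = 0, but every legal move changes the Grundy value (mex property), so 0 moves.

0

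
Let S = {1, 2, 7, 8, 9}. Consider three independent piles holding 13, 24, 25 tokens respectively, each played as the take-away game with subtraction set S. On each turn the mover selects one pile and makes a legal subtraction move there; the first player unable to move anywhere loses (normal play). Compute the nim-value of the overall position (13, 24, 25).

All piles use S = {1, 2, 7, 8, 9}:
n :  0  1  2  3  4  5  6  7  8  9 10 11 12 13 14 15 16 17 18 19 20 21 22 23 24 25
G :  0  1  2  0  1  2  0  1  2  3  4  5  3  4  5  3  0  1  2  0  1  2  0  1  2  3
Pile A: G(13) = 4.
Pile B: G(24) = 2.
Pile C: G(25) = 3.
Combined Grundy value = 4 ⊕ 2 ⊕ 3 = 5.

5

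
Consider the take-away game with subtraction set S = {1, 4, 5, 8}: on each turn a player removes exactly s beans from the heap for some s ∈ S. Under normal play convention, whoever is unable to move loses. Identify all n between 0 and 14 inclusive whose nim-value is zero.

0, 2, 9, 11

G(0) = 0
G(1) = mex{0} = 1
G(2) = mex{1} = 0
G(3) = mex{0} = 1
G(4) = mex{1,0} = 2
G(5) = mex{2,1,0} = 3
G(6) = mex{3,0,1} = 2
G(7) = mex{2,1,0} = 3
G(8) = mex{3,2,1,0} = 4
G(9) = mex{4,3,2,1} = 0
G(10) = mex{0,2,3,0} = 1
G(11) = mex{1,3,2,1} = 0
G(12) = mex{0,4,3,2} = 1
G(13) = mex{1,0,4,3} = 2
G(14) = mex{2,1,0,2} = 3
P-positions are exactly the n with G(n) = 0.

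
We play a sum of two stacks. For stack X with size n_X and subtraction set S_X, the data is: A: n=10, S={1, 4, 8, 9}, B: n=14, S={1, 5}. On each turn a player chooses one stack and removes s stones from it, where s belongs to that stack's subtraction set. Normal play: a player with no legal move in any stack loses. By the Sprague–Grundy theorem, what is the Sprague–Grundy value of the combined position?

Stack A, S = {1, 4, 8, 9}:
n :  0  1  2  3  4  5  6  7  8  9 10
G :  0  1  0  1  2  0  1  0  1  2  3
G_A(10) = 3.
Stack B, S = {1, 5}:
n :  0  1  2  3  4  5  6  7  8  9 10 11 12 13 14
G :  0  1  0  1  0  1  0  1  0  1  0  1  0  1  0
G_B(14) = 0.
Combined Grundy value = 3 ⊕ 0 = 3.

3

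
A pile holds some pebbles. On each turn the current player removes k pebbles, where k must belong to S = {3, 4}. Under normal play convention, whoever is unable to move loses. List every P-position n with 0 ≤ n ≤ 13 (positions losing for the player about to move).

0, 1, 2, 7, 8, 9

G(0) = 0
G(1) = mex{} = 0
G(2) = mex{} = 0
G(3) = mex{0} = 1
G(4) = mex{0,0} = 1
G(5) = mex{0,0} = 1
G(6) = mex{1,0} = 2
G(7) = mex{1,1} = 0
G(8) = mex{1,1} = 0
G(9) = mex{2,1} = 0
G(10) = mex{0,2} = 1
G(11) = mex{0,0} = 1
G(12) = mex{0,0} = 1
G(13) = mex{1,0} = 2
P-positions are exactly the n with G(n) = 0.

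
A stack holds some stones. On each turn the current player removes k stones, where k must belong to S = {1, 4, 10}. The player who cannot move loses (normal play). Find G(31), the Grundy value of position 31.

2

G(0) = 0
G(1) = mex{0} = 1
G(2) = mex{1} = 0
G(3) = mex{0} = 1
G(4) = mex{1,0} = 2
G(5) = mex{2,1} = 0
G(6) = mex{0,0} = 1
G(7) = mex{1,1} = 0
G(8) = mex{0,2} = 1
G(9) = mex{1,0} = 2
G(10) = mex{2,1,0} = 3
G(11) = mex{3,0,1} = 2
G(12) = mex{2,1,0} = 3
G(13) = mex{3,2,1} = 0
G(14) = mex{0,3,2} = 1
G(15) = mex{1,2,0} = 3
G(16) = mex{3,3,1} = 0
G(17) = mex{0,0,0} = 1
G(18) = mex{1,1,1} = 0
G(19) = mex{0,3,2} = 1
G(20) = mex{1,0,3} = 2
G(21) = mex{2,1,2} = 0
G(22) = mex{0,0,3} = 1
G(23) = mex{1,1,0} = 2
G(24) = mex{2,2,1} = 0
G(25) = mex{0,0,3} = 1
G(26) = mex{1,1,0} = 2
G(27) = mex{2,2,1} = 0
G(28) = mex{0,0,0} = 1
G(29) = mex{1,1,1} = 0
G(30) = mex{0,2,2} = 1
G(31) = mex{1,0,0} = 2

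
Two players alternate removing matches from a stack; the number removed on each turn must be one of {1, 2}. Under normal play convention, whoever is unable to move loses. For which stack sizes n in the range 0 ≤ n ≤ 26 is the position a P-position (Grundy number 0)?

0, 3, 6, 9, 12, 15, 18, 21, 24

n :  0  1  2  3  4  5  6  7  8  9 10 11 12 13 14 15 16 17 18 19 20 21 22 23 24 25 26
G :  0  1  2  0  1  2  0  1  2  0  1  2  0  1  2  0  1  2  0  1  2  0  1  2  0  1  2
P-positions are exactly the n with G(n) = 0.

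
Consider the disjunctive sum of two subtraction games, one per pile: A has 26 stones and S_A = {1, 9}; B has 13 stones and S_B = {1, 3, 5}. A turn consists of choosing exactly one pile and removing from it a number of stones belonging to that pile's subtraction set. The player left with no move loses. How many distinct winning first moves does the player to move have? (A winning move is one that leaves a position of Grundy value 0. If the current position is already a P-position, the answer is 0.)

5

Pile A, S = {1, 9}:
n :  0  1  2  3  4  5  6  7  8  9 10 11 12 13 14 15 16 17 18 19 20 21 22 23 24 25 26
G :  0  1  0  1  0  1  0  1  0  1  0  1  0  1  0  1  0  1  0  1  0  1  0  1  0  1  0
G_A(26) = 0.
Pile B, S = {1, 3, 5}:
G(0) = 0
G(1) = mex{0} = 1
G(2) = mex{1} = 0
G(3) = mex{0,0} = 1
G(4) = mex{1,1} = 0
G(5) = mex{0,0,0} = 1
G(6) = mex{1,1,1} = 0
G(7) = mex{0,0,0} = 1
G(8) = mex{1,1,1} = 0
G(9) = mex{0,0,0} = 1
G(10) = mex{1,1,1} = 0
G(11) = mex{0,0,0} = 1
G(12) = mex{1,1,1} = 0
G(13) = mex{0,0,0} = 1
G_B(13) = 1.
Combined Grundy value = 0 ⊕ 1 = 1.
A winning move leaves total XOR = 0, i.e. changes one component's Grundy value g to g ⊕ X where X is the current total.
Pile A: need g' = 0⊕1 = 1. Options: 26−1→G=1, 26−9→G=1. Hits: 2.
Pile B: need g' = 1⊕1 = 0. Options: 13−1→G=0, 13−3→G=0, 13−5→G=0. Hits: 3.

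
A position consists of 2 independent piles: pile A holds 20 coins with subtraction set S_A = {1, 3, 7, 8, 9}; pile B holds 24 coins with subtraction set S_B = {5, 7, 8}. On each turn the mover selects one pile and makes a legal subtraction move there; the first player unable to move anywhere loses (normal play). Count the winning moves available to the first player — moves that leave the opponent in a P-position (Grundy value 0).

Pile A, S = {1, 3, 7, 8, 9}:
G(0) = 0
G(1) = mex{0} = 1
G(2) = mex{1} = 0
G(3) = mex{0,0} = 1
G(4) = mex{1,1} = 0
G(5) = mex{0,0} = 1
G(6) = mex{1,1} = 0
G(7) = mex{0,0,0} = 1
G(8) = mex{1,1,1,0} = 2
G(9) = mex{2,0,0,1,0} = 3
G(10) = mex{3,1,1,0,1} = 2
G(11) = mex{2,2,0,1,0} = 3
G(12) = mex{3,3,1,0,1} = 2
G(13) = mex{2,2,0,1,0} = 3
G(14) = mex{3,3,1,0,1} = 2
G(15) = mex{2,2,2,1,0} = 3
G(16) = mex{3,3,3,2,1} = 0
G(17) = mex{0,2,2,3,2} = 1
G(18) = mex{1,3,3,2,3} = 0
G(19) = mex{0,0,2,3,2} = 1
G(20) = mex{1,1,3,2,3} = 0
G_A(20) = 0.
Pile B, S = {5, 7, 8}:
G(0) = 0
G(1) = mex{} = 0
G(2) = mex{} = 0
G(3) = mex{} = 0
G(4) = mex{} = 0
G(5) = mex{0} = 1
G(6) = mex{0} = 1
G(7) = mex{0,0} = 1
G(8) = mex{0,0,0} = 1
G(9) = mex{0,0,0} = 1
G(10) = mex{1,0,0} = 2
G(11) = mex{1,0,0} = 2
G(12) = mex{1,1,0} = 2
G(13) = mex{1,1,1} = 0
G(14) = mex{1,1,1} = 0
G(15) = mex{2,1,1} = 0
G(16) = mex{2,1,1} = 0
G(17) = mex{2,2,1} = 0
G(18) = mex{0,2,2} = 1
G(19) = mex{0,2,2} = 1
G(20) = mex{0,0,2} = 1
G(21) = mex{0,0,0} = 1
G(22) = mex{0,0,0} = 1
G(23) = mex{1,0,0} = 2
G(24) = mex{1,0,0} = 2
G_B(24) = 2.
Combined Grundy value = 0 ⊕ 2 = 2.
A winning move leaves total XOR = 0, i.e. changes one component's Grundy value g to g ⊕ X where X is the current total.
Pile A: need g' = 0⊕2 = 2. Options: 20−1→G=1, 20−3→G=1, 20−7→G=3, 20−8→G=2, 20−9→G=3. Hits: 1.
Pile B: need g' = 2⊕2 = 0. Options: 24−5→G=1, 24−7→G=0, 24−8→G=0. Hits: 2.

3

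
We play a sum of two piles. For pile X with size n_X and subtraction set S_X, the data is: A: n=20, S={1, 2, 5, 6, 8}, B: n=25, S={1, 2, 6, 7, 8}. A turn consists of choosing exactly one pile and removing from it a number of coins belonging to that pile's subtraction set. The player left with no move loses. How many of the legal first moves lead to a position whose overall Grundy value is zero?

Pile A, S = {1, 2, 5, 6, 8}:
n :  0  1  2  3  4  5  6  7  8  9 10 11 12 13 14 15 16 17 18 19 20
G :  0  1  2  0  1  2  3  0  1  2  0  1  2  3  0  1  2  0  1  2  3
G_A(20) = 3.
Pile B, S = {1, 2, 6, 7, 8}:
G(0) = 0
G(1) = mex{0} = 1
G(2) = mex{1,0} = 2
G(3) = mex{2,1} = 0
G(4) = mex{0,2} = 1
G(5) = mex{1,0} = 2
G(6) = mex{2,1,0} = 3
G(7) = mex{3,2,1,0} = 4
G(8) = mex{4,3,2,1,0} = 5
G(9) = mex{5,4,0,2,1} = 3
G(10) = mex{3,5,1,0,2} = 4
G(11) = mex{4,3,2,1,0} = 5
G(12) = mex{5,4,3,2,1} = 0
G(13) = mex{0,5,4,3,2} = 1
G(14) = mex{1,0,5,4,3} = 2
G(15) = mex{2,1,3,5,4} = 0
G(16) = mex{0,2,4,3,5} = 1
G(17) = mex{1,0,5,4,3} = 2
G(18) = mex{2,1,0,5,4} = 3
G(19) = mex{3,2,1,0,5} = 4
G(20) = mex{4,3,2,1,0} = 5
G(21) = mex{5,4,0,2,1} = 3
G(22) = mex{3,5,1,0,2} = 4
G(23) = mex{4,3,2,1,0} = 5
G(24) = mex{5,4,3,2,1} = 0
G(25) = mex{0,5,4,3,2} = 1
G_B(25) = 1.
Combined Grundy value = 3 ⊕ 1 = 2.
A winning move leaves total XOR = 0, i.e. changes one component's Grundy value g to g ⊕ X where X is the current total.
Pile A: need g' = 3⊕2 = 1. Options: 20−1→G=2, 20−2→G=1, 20−5→G=1, 20−6→G=0, 20−8→G=2. Hits: 2.
Pile B: need g' = 1⊕2 = 3. Options: 25−1→G=0, 25−2→G=5, 25−6→G=4, 25−7→G=3, 25−8→G=2. Hits: 1.

3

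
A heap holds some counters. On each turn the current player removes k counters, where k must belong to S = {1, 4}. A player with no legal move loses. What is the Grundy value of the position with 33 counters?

n :  0  1  2  3  4  5  6  7  8  9 10 11 12 13 14 15 16 17 18 19 20 21 22 23 24 25 26 27 28 29 30 31 32 33
G :  0  1  0  1  2  0  1  0  1  2  0  1  0  1  2  0  1  0  1  2  0  1  0  1  2  0  1  0  1  2  0  1  0  1

1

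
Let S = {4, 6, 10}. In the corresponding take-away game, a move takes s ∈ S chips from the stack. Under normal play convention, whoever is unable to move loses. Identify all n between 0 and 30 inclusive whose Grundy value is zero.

n :  0  1  2  3  4  5  6  7  8  9 10 11 12 13 14 15 16 17 18 19 20 21 22 23 24 25 26 27 28 29 30
G :  0  0  0  0  1  1  1  1  2  2  2  2  3  3  0  0  0  0  1  1  1  1  2  2  2  2  3  3  0  0  0
P-positions are exactly the n with G(n) = 0.

0, 1, 2, 3, 14, 15, 16, 17, 28, 29, 30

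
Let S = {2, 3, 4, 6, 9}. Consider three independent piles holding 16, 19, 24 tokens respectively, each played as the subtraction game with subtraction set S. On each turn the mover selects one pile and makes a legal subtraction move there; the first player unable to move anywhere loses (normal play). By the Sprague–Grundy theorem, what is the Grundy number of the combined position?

All piles use S = {2, 3, 4, 6, 9}:
n :  0  1  2  3  4  5  6  7  8  9 10 11 12 13 14 15 16 17 18 19 20 21 22 23 24
G :  0  0  1  1  2  2  3  3  0  4  1  5  2  0  3  1  4  2  0  3  1  4  2  0  3
Pile A: G(16) = 4.
Pile B: G(19) = 3.
Pile C: G(24) = 3.
Combined Grundy value = 4 ⊕ 3 ⊕ 3 = 4.

4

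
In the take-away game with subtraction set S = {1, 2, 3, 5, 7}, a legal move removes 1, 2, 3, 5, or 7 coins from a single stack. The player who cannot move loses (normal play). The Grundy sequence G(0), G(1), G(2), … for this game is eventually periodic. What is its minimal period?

4

G(0) = 0
G(1) = mex{0} = 1
G(2) = mex{1,0} = 2
G(3) = mex{2,1,0} = 3
G(4) = mex{3,2,1} = 0
G(5) = mex{0,3,2,0} = 1
G(6) = mex{1,0,3,1} = 2
G(7) = mex{2,1,0,2,0} = 3
G(8) = mex{3,2,1,3,1} = 0
G(9) = mex{0,3,2,0,2} = 1
G(10) = mex{1,0,3,1,3} = 2
G(11) = mex{2,1,0,2,0} = 3
G(12) = mex{3,2,1,3,1} = 0
G(13) = mex{0,3,2,0,2} = 1
G(14) = mex{1,0,3,1,3} = 2
G(n+4) = G(n) holds for n = 0,…,6 (a full window of length max(S) = 7), so the sequence is purely periodic with period 4.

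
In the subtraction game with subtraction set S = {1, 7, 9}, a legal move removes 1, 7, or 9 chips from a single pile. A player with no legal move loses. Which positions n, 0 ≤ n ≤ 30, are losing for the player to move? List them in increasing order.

0, 2, 4, 6, 8, 10, 12, 14, 16, 18, 20, 22, 24, 26, 28, 30

G(0) = 0
G(1) = mex{0} = 1
G(2) = mex{1} = 0
G(3) = mex{0} = 1
G(4) = mex{1} = 0
G(5) = mex{0} = 1
G(6) = mex{1} = 0
G(7) = mex{0,0} = 1
G(8) = mex{1,1} = 0
G(9) = mex{0,0,0} = 1
G(10) = mex{1,1,1} = 0
G(11) = mex{0,0,0} = 1
G(12) = mex{1,1,1} = 0
G(13) = mex{0,0,0} = 1
G(14) = mex{1,1,1} = 0
G(15) = mex{0,0,0} = 1
G(16) = mex{1,1,1} = 0
G(17) = mex{0,0,0} = 1
G(18) = mex{1,1,1} = 0
G(19) = mex{0,0,0} = 1
G(20) = mex{1,1,1} = 0
G(21) = mex{0,0,0} = 1
G(22) = mex{1,1,1} = 0
G(23) = mex{0,0,0} = 1
G(24) = mex{1,1,1} = 0
G(25) = mex{0,0,0} = 1
G(26) = mex{1,1,1} = 0
G(27) = mex{0,0,0} = 1
G(28) = mex{1,1,1} = 0
G(29) = mex{0,0,0} = 1
G(30) = mex{1,1,1} = 0
P-positions are exactly the n with G(n) = 0.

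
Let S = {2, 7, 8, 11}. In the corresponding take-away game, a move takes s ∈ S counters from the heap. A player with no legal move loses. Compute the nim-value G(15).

n :  0  1  2  3  4  5  6  7  8  9 10 11 12 13 14 15
G :  0  0  1  1  0  0  1  1  2  2  0  3  1  2  0  3

3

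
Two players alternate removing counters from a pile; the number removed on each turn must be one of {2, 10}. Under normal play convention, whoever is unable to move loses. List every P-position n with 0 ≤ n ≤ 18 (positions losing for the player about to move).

0, 1, 4, 5, 8, 9, 12, 13, 16, 17

G(0) = 0
G(1) = mex{} = 0
G(2) = mex{0} = 1
G(3) = mex{0} = 1
G(4) = mex{1} = 0
G(5) = mex{1} = 0
G(6) = mex{0} = 1
G(7) = mex{0} = 1
G(8) = mex{1} = 0
G(9) = mex{1} = 0
G(10) = mex{0,0} = 1
G(11) = mex{0,0} = 1
G(12) = mex{1,1} = 0
G(13) = mex{1,1} = 0
G(14) = mex{0,0} = 1
G(15) = mex{0,0} = 1
G(16) = mex{1,1} = 0
G(17) = mex{1,1} = 0
G(18) = mex{0,0} = 1
P-positions are exactly the n with G(n) = 0.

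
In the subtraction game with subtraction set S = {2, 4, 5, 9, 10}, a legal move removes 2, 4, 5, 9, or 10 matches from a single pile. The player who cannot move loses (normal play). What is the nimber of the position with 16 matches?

G(0) = 0
G(1) = mex{} = 0
G(2) = mex{0} = 1
G(3) = mex{0} = 1
G(4) = mex{1,0} = 2
G(5) = mex{1,0,0} = 2
G(6) = mex{2,1,0} = 3
G(7) = mex{2,1,1} = 0
G(8) = mex{3,2,1} = 0
G(9) = mex{0,2,2,0} = 1
G(10) = mex{0,3,2,0,0} = 1
G(11) = mex{1,0,3,1,0} = 2
G(12) = mex{1,0,0,1,1} = 2
G(13) = mex{2,1,0,2,1} = 3
G(14) = mex{2,1,1,2,2} = 0
G(15) = mex{3,2,1,3,2} = 0
G(16) = mex{0,2,2,0,3} = 1

1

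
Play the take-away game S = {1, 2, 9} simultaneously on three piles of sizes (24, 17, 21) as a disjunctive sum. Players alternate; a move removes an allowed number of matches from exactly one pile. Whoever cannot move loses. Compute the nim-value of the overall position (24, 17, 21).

All piles use S = {1, 2, 9}:
G(0) = 0
G(1) = mex{0} = 1
G(2) = mex{1,0} = 2
G(3) = mex{2,1} = 0
G(4) = mex{0,2} = 1
G(5) = mex{1,0} = 2
G(6) = mex{2,1} = 0
G(7) = mex{0,2} = 1
G(8) = mex{1,0} = 2
G(9) = mex{2,1,0} = 3
G(10) = mex{3,2,1} = 0
G(11) = mex{0,3,2} = 1
G(12) = mex{1,0,0} = 2
G(13) = mex{2,1,1} = 0
G(14) = mex{0,2,2} = 1
G(15) = mex{1,0,0} = 2
G(16) = mex{2,1,1} = 0
G(17) = mex{0,2,2} = 1
G(18) = mex{1,0,3} = 2
G(19) = mex{2,1,0} = 3
G(20) = mex{3,2,1} = 0
G(21) = mex{0,3,2} = 1
G(22) = mex{1,0,0} = 2
G(23) = mex{2,1,1} = 0
G(24) = mex{0,2,2} = 1
Pile A: G(24) = 1.
Pile B: G(17) = 1.
Pile C: G(21) = 1.
Combined Grundy value = 1 ⊕ 1 ⊕ 1 = 1.

1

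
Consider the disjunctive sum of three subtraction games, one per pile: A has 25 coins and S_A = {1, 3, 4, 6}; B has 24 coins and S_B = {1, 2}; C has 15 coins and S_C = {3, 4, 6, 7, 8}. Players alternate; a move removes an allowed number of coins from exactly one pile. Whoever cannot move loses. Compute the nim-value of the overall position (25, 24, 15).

3

Pile A, S = {1, 3, 4, 6}:
G(0) = 0
G(1) = mex{0} = 1
G(2) = mex{1} = 0
G(3) = mex{0,0} = 1
G(4) = mex{1,1,0} = 2
G(5) = mex{2,0,1} = 3
G(6) = mex{3,1,0,0} = 2
G(7) = mex{2,2,1,1} = 0
G(8) = mex{0,3,2,0} = 1
G(9) = mex{1,2,3,1} = 0
G(10) = mex{0,0,2,2} = 1
G(11) = mex{1,1,0,3} = 2
G(12) = mex{2,0,1,2} = 3
G(13) = mex{3,1,0,0} = 2
G(14) = mex{2,2,1,1} = 0
G(15) = mex{0,3,2,0} = 1
G(16) = mex{1,2,3,1} = 0
G(17) = mex{0,0,2,2} = 1
G(18) = mex{1,1,0,3} = 2
G(19) = mex{2,0,1,2} = 3
G(20) = mex{3,1,0,0} = 2
G(21) = mex{2,2,1,1} = 0
G(22) = mex{0,3,2,0} = 1
G(23) = mex{1,2,3,1} = 0
G(24) = mex{0,0,2,2} = 1
G(25) = mex{1,1,0,3} = 2
G_A(25) = 2.
Pile B, S = {1, 2}:
G(0) = 0
G(1) = mex{0} = 1
G(2) = mex{1,0} = 2
G(3) = mex{2,1} = 0
G(4) = mex{0,2} = 1
G(5) = mex{1,0} = 2
G(6) = mex{2,1} = 0
G(7) = mex{0,2} = 1
G(8) = mex{1,0} = 2
G(9) = mex{2,1} = 0
G(10) = mex{0,2} = 1
G(11) = mex{1,0} = 2
G(12) = mex{2,1} = 0
G(13) = mex{0,2} = 1
G(14) = mex{1,0} = 2
G(15) = mex{2,1} = 0
G(16) = mex{0,2} = 1
G(17) = mex{1,0} = 2
G(18) = mex{2,1} = 0
G(19) = mex{0,2} = 1
G(20) = mex{1,0} = 2
G(21) = mex{2,1} = 0
G(22) = mex{0,2} = 1
G(23) = mex{1,0} = 2
G(24) = mex{2,1} = 0
G_B(24) = 0.
Pile C, S = {3, 4, 6, 7, 8}:
n :  0  1  2  3  4  5  6  7  8  9 10 11 12 13 14 15
G :  0  0  0  1  1  1  2  2  2  3  3  0  0  0  1  1
G_C(15) = 1.
Combined Grundy value = 2 ⊕ 0 ⊕ 1 = 3.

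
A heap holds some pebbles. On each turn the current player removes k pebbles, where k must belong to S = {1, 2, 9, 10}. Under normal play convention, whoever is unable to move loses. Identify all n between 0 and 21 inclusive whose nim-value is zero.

0, 3, 6, 11, 14, 17

n :  0  1  2  3  4  5  6  7  8  9 10 11 12 13 14 15 16 17 18 19 20 21
G :  0  1  2  0  1  2  0  1  2  3  4  0  1  2  0  1  2  0  1  2  3  4
P-positions are exactly the n with G(n) = 0.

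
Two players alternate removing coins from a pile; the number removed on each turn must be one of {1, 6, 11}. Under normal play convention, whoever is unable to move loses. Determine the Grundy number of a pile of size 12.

0

G(0) = 0
G(1) = mex{0} = 1
G(2) = mex{1} = 0
G(3) = mex{0} = 1
G(4) = mex{1} = 0
G(5) = mex{0} = 1
G(6) = mex{1,0} = 2
G(7) = mex{2,1} = 0
G(8) = mex{0,0} = 1
G(9) = mex{1,1} = 0
G(10) = mex{0,0} = 1
G(11) = mex{1,1,0} = 2
G(12) = mex{2,2,1} = 0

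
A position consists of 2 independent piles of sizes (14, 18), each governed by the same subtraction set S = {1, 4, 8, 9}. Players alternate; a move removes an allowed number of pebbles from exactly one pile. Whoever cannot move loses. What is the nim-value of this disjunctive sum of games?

3

All piles use S = {1, 4, 8, 9}:
G(0) = 0
G(1) = mex{0} = 1
G(2) = mex{1} = 0
G(3) = mex{0} = 1
G(4) = mex{1,0} = 2
G(5) = mex{2,1} = 0
G(6) = mex{0,0} = 1
G(7) = mex{1,1} = 0
G(8) = mex{0,2,0} = 1
G(9) = mex{1,0,1,0} = 2
G(10) = mex{2,1,0,1} = 3
G(11) = mex{3,0,1,0} = 2
G(12) = mex{2,1,2,1} = 0
G(13) = mex{0,2,0,2} = 1
G(14) = mex{1,3,1,0} = 2
G(15) = mex{2,2,0,1} = 3
G(16) = mex{3,0,1,0} = 2
G(17) = mex{2,1,2,1} = 0
G(18) = mex{0,2,3,2} = 1
Pile A: G(14) = 2.
Pile B: G(18) = 1.
Combined Grundy value = 2 ⊕ 1 = 3.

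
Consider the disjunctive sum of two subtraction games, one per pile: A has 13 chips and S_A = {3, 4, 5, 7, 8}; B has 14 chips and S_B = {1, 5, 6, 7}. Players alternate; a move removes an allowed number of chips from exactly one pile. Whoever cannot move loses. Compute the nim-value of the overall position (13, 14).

Pile A, S = {3, 4, 5, 7, 8}:
G(0) = 0
G(1) = mex{} = 0
G(2) = mex{} = 0
G(3) = mex{0} = 1
G(4) = mex{0,0} = 1
G(5) = mex{0,0,0} = 1
G(6) = mex{1,0,0} = 2
G(7) = mex{1,1,0,0} = 2
G(8) = mex{1,1,1,0,0} = 2
G(9) = mex{2,1,1,0,0} = 3
G(10) = mex{2,2,1,1,0} = 3
G(11) = mex{2,2,2,1,1} = 0
G(12) = mex{3,2,2,1,1} = 0
G(13) = mex{3,3,2,2,1} = 0
G_A(13) = 0.
Pile B, S = {1, 5, 6, 7}:
G(0) = 0
G(1) = mex{0} = 1
G(2) = mex{1} = 0
G(3) = mex{0} = 1
G(4) = mex{1} = 0
G(5) = mex{0,0} = 1
G(6) = mex{1,1,0} = 2
G(7) = mex{2,0,1,0} = 3
G(8) = mex{3,1,0,1} = 2
G(9) = mex{2,0,1,0} = 3
G(10) = mex{3,1,0,1} = 2
G(11) = mex{2,2,1,0} = 3
G(12) = mex{3,3,2,1} = 0
G(13) = mex{0,2,3,2} = 1
G(14) = mex{1,3,2,3} = 0
G_B(14) = 0.
Combined Grundy value = 0 ⊕ 0 = 0.

0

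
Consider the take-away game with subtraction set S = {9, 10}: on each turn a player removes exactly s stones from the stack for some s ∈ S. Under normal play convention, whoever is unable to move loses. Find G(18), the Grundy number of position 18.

G(0) = 0
G(1) = mex{} = 0
G(2) = mex{} = 0
G(3) = mex{} = 0
G(4) = mex{} = 0
G(5) = mex{} = 0
G(6) = mex{} = 0
G(7) = mex{} = 0
G(8) = mex{} = 0
G(9) = mex{0} = 1
G(10) = mex{0,0} = 1
G(11) = mex{0,0} = 1
G(12) = mex{0,0} = 1
G(13) = mex{0,0} = 1
G(14) = mex{0,0} = 1
G(15) = mex{0,0} = 1
G(16) = mex{0,0} = 1
G(17) = mex{0,0} = 1
G(18) = mex{1,0} = 2

2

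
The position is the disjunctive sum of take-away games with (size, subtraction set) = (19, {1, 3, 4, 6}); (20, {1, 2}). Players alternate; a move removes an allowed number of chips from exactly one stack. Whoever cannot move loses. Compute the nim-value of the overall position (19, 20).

Stack A, S = {1, 3, 4, 6}:
n :  0  1  2  3  4  5  6  7  8  9 10 11 12 13 14 15 16 17 18 19
G :  0  1  0  1  2  3  2  0  1  0  1  2  3  2  0  1  0  1  2  3
G_A(19) = 3.
Stack B, S = {1, 2}:
n :  0  1  2  3  4  5  6  7  8  9 10 11 12 13 14 15 16 17 18 19 20
G :  0  1  2  0  1  2  0  1  2  0  1  2  0  1  2  0  1  2  0  1  2
G_B(20) = 2.
Combined Grundy value = 3 ⊕ 2 = 1.

1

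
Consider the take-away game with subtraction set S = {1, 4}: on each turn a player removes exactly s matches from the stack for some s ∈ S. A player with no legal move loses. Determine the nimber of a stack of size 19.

n :  0  1  2  3  4  5  6  7  8  9 10 11 12 13 14 15 16 17 18 19
G :  0  1  0  1  2  0  1  0  1  2  0  1  0  1  2  0  1  0  1  2

2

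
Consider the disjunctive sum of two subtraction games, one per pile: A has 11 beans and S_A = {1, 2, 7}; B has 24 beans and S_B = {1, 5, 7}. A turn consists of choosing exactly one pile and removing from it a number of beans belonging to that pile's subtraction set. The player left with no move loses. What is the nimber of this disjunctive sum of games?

Pile A, S = {1, 2, 7}:
G(0) = 0
G(1) = mex{0} = 1
G(2) = mex{1,0} = 2
G(3) = mex{2,1} = 0
G(4) = mex{0,2} = 1
G(5) = mex{1,0} = 2
G(6) = mex{2,1} = 0
G(7) = mex{0,2,0} = 1
G(8) = mex{1,0,1} = 2
G(9) = mex{2,1,2} = 0
G(10) = mex{0,2,0} = 1
G(11) = mex{1,0,1} = 2
G_A(11) = 2.
Pile B, S = {1, 5, 7}:
G(0) = 0
G(1) = mex{0} = 1
G(2) = mex{1} = 0
G(3) = mex{0} = 1
G(4) = mex{1} = 0
G(5) = mex{0,0} = 1
G(6) = mex{1,1} = 0
G(7) = mex{0,0,0} = 1
G(8) = mex{1,1,1} = 0
G(9) = mex{0,0,0} = 1
G(10) = mex{1,1,1} = 0
G(11) = mex{0,0,0} = 1
G(12) = mex{1,1,1} = 0
G(13) = mex{0,0,0} = 1
G(14) = mex{1,1,1} = 0
G(15) = mex{0,0,0} = 1
G(16) = mex{1,1,1} = 0
G(17) = mex{0,0,0} = 1
G(18) = mex{1,1,1} = 0
G(19) = mex{0,0,0} = 1
G(20) = mex{1,1,1} = 0
G(21) = mex{0,0,0} = 1
G(22) = mex{1,1,1} = 0
G(23) = mex{0,0,0} = 1
G(24) = mex{1,1,1} = 0
G_B(24) = 0.
Combined Grundy value = 2 ⊕ 0 = 2.

2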